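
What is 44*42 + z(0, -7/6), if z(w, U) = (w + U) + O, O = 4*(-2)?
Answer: 11033/6 ≈ 1838.8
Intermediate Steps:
O = -8
z(w, U) = -8 + U + w (z(w, U) = (w + U) - 8 = (U + w) - 8 = -8 + U + w)
44*42 + z(0, -7/6) = 44*42 + (-8 - 7/6 + 0) = 1848 + (-8 - 7*⅙ + 0) = 1848 + (-8 - 7/6 + 0) = 1848 - 55/6 = 11033/6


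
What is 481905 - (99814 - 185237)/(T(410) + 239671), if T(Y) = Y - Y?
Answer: 115498738678/239671 ≈ 4.8191e+5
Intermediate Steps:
T(Y) = 0
481905 - (99814 - 185237)/(T(410) + 239671) = 481905 - (99814 - 185237)/(0 + 239671) = 481905 - (-85423)/239671 = 481905 - 1*(-85423/239671) = 481905 + 85423/239671 = 115498738678/239671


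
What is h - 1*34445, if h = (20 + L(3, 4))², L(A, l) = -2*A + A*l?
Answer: -33769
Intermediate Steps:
h = 676 (h = (20 + 3*(-2 + 4))² = (20 + 3*2)² = (20 + 6)² = 26² = 676)
h - 1*34445 = 676 - 1*34445 = 676 - 34445 = -33769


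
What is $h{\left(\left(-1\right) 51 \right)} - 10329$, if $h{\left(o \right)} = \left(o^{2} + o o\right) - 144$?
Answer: $-5271$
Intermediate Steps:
$h{\left(o \right)} = -144 + 2 o^{2}$ ($h{\left(o \right)} = \left(o^{2} + o^{2}\right) - 144 = 2 o^{2} - 144 = -144 + 2 o^{2}$)
$h{\left(\left(-1\right) 51 \right)} - 10329 = \left(-144 + 2 \left(\left(-1\right) 51\right)^{2}\right) - 10329 = \left(-144 + 2 \left(-51\right)^{2}\right) - 10329 = \left(-144 + 2 \cdot 2601\right) - 10329 = \left(-144 + 5202\right) - 10329 = 5058 - 10329 = -5271$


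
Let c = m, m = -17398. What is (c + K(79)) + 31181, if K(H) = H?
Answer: 13862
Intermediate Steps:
c = -17398
(c + K(79)) + 31181 = (-17398 + 79) + 31181 = -17319 + 31181 = 13862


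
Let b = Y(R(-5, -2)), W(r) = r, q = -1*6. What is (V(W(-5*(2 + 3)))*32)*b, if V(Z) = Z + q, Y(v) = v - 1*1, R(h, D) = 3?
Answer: -1984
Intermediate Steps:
q = -6
Y(v) = -1 + v (Y(v) = v - 1 = -1 + v)
V(Z) = -6 + Z (V(Z) = Z - 6 = -6 + Z)
b = 2 (b = -1 + 3 = 2)
(V(W(-5*(2 + 3)))*32)*b = ((-6 - 5*(2 + 3))*32)*2 = ((-6 - 5*5)*32)*2 = ((-6 - 25)*32)*2 = -31*32*2 = -992*2 = -1984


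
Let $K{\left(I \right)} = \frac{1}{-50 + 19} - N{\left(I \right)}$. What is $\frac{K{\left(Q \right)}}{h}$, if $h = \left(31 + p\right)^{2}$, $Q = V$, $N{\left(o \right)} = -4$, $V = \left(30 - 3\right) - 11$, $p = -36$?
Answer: $\frac{123}{775} \approx 0.15871$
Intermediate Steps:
$V = 16$ ($V = 27 - 11 = 16$)
$Q = 16$
$K{\left(I \right)} = \frac{123}{31}$ ($K{\left(I \right)} = \frac{1}{-50 + 19} - -4 = \frac{1}{-31} + 4 = - \frac{1}{31} + 4 = \frac{123}{31}$)
$h = 25$ ($h = \left(31 - 36\right)^{2} = \left(-5\right)^{2} = 25$)
$\frac{K{\left(Q \right)}}{h} = \frac{123}{31 \cdot 25} = \frac{123}{31} \cdot \frac{1}{25} = \frac{123}{775}$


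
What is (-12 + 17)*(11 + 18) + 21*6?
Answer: 271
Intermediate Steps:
(-12 + 17)*(11 + 18) + 21*6 = 5*29 + 126 = 145 + 126 = 271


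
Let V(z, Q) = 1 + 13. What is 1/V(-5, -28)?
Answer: 1/14 ≈ 0.071429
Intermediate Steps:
V(z, Q) = 14
1/V(-5, -28) = 1/14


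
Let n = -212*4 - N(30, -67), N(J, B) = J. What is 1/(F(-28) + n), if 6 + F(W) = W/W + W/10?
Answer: -5/4429 ≈ -0.0011289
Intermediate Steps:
F(W) = -5 + W/10 (F(W) = -6 + (W/W + W/10) = -6 + (1 + W*(⅒)) = -6 + (1 + W/10) = -5 + W/10)
n = -878 (n = -212*4 - 1*30 = -848 - 30 = -878)
1/(F(-28) + n) = 1/((-5 + (⅒)*(-28)) - 878) = 1/((-5 - 14/5) - 878) = 1/(-39/5 - 878) = 1/(-4429/5) = -5/4429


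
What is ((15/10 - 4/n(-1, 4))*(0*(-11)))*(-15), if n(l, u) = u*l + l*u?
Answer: 0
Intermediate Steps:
n(l, u) = 2*l*u (n(l, u) = l*u + l*u = 2*l*u)
((15/10 - 4/n(-1, 4))*(0*(-11)))*(-15) = ((15/10 - 4/(2*(-1)*4))*(0*(-11)))*(-15) = ((15*(⅒) - 4/(-8))*0)*(-15) = ((3/2 - 4*(-⅛))*0)*(-15) = ((3/2 + ½)*0)*(-15) = (2*0)*(-15) = 0*(-15) = 0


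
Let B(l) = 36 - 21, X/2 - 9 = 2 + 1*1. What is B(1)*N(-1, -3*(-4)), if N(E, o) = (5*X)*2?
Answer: 3600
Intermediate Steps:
X = 24 (X = 18 + 2*(2 + 1*1) = 18 + 2*(2 + 1) = 18 + 2*3 = 18 + 6 = 24)
B(l) = 15
N(E, o) = 240 (N(E, o) = (5*24)*2 = 120*2 = 240)
B(1)*N(-1, -3*(-4)) = 15*240 = 3600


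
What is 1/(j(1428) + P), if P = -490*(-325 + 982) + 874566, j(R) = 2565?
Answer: 1/555201 ≈ 1.8011e-6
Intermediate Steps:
P = 552636 (P = -490*657 + 874566 = -321930 + 874566 = 552636)
1/(j(1428) + P) = 1/(2565 + 552636) = 1/555201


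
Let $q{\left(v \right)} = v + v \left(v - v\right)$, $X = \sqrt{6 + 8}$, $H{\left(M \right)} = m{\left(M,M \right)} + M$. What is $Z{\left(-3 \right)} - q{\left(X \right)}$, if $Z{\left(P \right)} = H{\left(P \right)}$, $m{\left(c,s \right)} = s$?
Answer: $-6 - \sqrt{14} \approx -9.7417$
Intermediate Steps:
$H{\left(M \right)} = 2 M$ ($H{\left(M \right)} = M + M = 2 M$)
$X = \sqrt{14} \approx 3.7417$
$Z{\left(P \right)} = 2 P$
$q{\left(v \right)} = v$ ($q{\left(v \right)} = v + v 0 = v + 0 = v$)
$Z{\left(-3 \right)} - q{\left(X \right)} = 2 \left(-3\right) - \sqrt{14} = -6 - \sqrt{14}$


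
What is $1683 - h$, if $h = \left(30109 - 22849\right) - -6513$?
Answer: $-12090$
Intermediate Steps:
$h = 13773$ ($h = \left(30109 - 22849\right) + 6513 = 7260 + 6513 = 13773$)
$1683 - h = 1683 - 13773 = -12090$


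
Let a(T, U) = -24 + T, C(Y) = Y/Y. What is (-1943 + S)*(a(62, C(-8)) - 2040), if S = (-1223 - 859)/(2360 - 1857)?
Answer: 1960780822/503 ≈ 3.8982e+6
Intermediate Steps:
S = -2082/503 ≈ -4.1392
C(Y) = 1
(-1943 + S)*(a(62, C(-8)) - 2040) = (-1943 - 2082/503)*((-24 + 62) - 2040) = -979411*(38 - 2040)/503 = -979411/503*(-2002) = 1960780822/503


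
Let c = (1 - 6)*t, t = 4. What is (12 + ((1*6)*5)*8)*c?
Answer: -5040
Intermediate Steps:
c = -20 (c = (1 - 6)*4 = -5*4 = -20)
(12 + ((1*6)*5)*8)*c = (12 + ((1*6)*5)*8)*(-20) = (12 + (6*5)*8)*(-20) = (12 + 30*8)*(-20) = (12 + 240)*(-20) = 252*(-20) = -5040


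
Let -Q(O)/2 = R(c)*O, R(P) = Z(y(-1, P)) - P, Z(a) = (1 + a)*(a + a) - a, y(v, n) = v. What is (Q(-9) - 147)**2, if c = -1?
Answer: 12321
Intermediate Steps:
Z(a) = -a + 2*a*(1 + a) (Z(a) = (1 + a)*(2*a) - a = 2*a*(1 + a) - a = -a + 2*a*(1 + a))
R(P) = 1 - P (R(P) = -(1 + 2*(-1)) - P = -(1 - 2) - P = -1*(-1) - P = 1 - P)
Q(O) = -4*O (Q(O) = -2*(1 - 1*(-1))*O = -2*(1 + 1)*O = -4*O)
(Q(-9) - 147)**2 = (-4*(-9) - 147)**2 = (36 - 147)**2 = (-111)**2 = 12321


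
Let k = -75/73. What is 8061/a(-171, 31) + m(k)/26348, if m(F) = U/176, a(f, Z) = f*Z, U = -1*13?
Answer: -12460308347/8194017216 ≈ -1.5207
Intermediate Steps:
U = -13
k = -75/73 (k = -75*1/73 = -75/73 ≈ -1.0274)
a(f, Z) = Z*f
m(F) = -13/176
8061/a(-171, 31) + m(k)/26348 = 8061/((31*(-171))) - 13/176/26348 = 8061/(-5301) - 13/176*1/26348 = 8061*(-1/5301) - 13/4637248 = -2687/1767 - 13/4637248 = -12460308347/8194017216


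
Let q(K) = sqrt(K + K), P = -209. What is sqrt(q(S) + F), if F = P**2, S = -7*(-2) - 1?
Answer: sqrt(43681 + sqrt(26)) ≈ 209.01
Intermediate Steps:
S = 13 (S = 14 - 1 = 13)
F = 43681 (F = (-209)**2 = 43681)
q(K) = sqrt(2)*sqrt(K) (q(K) = sqrt(2*K) = sqrt(2)*sqrt(K))
sqrt(q(S) + F) = sqrt(sqrt(2)*sqrt(13) + 43681) = sqrt(sqrt(26) + 43681) = sqrt(43681 + sqrt(26))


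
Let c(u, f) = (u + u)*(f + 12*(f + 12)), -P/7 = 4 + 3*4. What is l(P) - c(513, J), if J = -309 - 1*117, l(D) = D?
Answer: 5534132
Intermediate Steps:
P = -112 (P = -7*(4 + 3*4) = -7*(4 + 12) = -7*16 = -112)
J = -426 (J = -309 - 117 = -426)
c(u, f) = 2*u*(144 + 13*f) (c(u, f) = (2*u)*(f + 12*(12 + f)) = (2*u)*(f + (144 + 12*f)) = (2*u)*(144 + 13*f) = 2*u*(144 + 13*f))
l(P) - c(513, J) = -112 - 2*513*(144 + 13*(-426)) = -112 - 2*513*(144 - 5538) = -112 - 2*513*(-5394) = -112 - 1*(-5534244) = -112 + 5534244 = 5534132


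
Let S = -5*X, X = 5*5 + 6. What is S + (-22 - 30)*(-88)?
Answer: 4421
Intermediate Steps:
X = 31 (X = 25 + 6 = 31)
S = -155 (S = -5*31 = -155)
S + (-22 - 30)*(-88) = -155 + (-22 - 30)*(-88) = -155 - 52*(-88) = -155 + 4576 = 4421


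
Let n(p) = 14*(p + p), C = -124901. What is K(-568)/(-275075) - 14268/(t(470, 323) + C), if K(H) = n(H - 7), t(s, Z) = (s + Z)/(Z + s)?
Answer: 59356601/343568675 ≈ 0.17276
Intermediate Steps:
t(s, Z) = 1 (t(s, Z) = (Z + s)/(Z + s) = 1)
n(p) = 28*p (n(p) = 14*(2*p) = 28*p)
K(H) = -196 + 28*H (K(H) = 28*(H - 7) = 28*(-7 + H) = -196 + 28*H)
K(-568)/(-275075) - 14268/(t(470, 323) + C) = (-196 + 28*(-568))/(-275075) - 14268/(1 - 124901) = (-196 - 15904)*(-1/275075) - 14268/(-124900) = -16100*(-1/275075) - 14268*(-1/124900) = 644/11003 + 3567/31225 = 59356601/343568675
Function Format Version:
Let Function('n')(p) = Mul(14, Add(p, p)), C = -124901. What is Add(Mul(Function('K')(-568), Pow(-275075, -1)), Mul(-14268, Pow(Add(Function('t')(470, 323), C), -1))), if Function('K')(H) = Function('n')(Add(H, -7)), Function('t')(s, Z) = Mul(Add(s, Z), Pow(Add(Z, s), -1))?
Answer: Rational(59356601, 343568675) ≈ 0.17276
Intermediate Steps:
Function('t')(s, Z) = 1 (Function('t')(s, Z) = Mul(Add(Z, s), Pow(Add(Z, s), -1)) = 1)
Function('n')(p) = Mul(28, p) (Function('n')(p) = Mul(14, Mul(2, p)) = Mul(28, p))
Function('K')(H) = Add(-196, Mul(28, H)) (Function('K')(H) = Mul(28, Add(H, -7)) = Mul(28, Add(-7, H)) = Add(-196, Mul(28, H)))
Add(Mul(Function('K')(-568), Pow(-275075, -1)), Mul(-14268, Pow(Add(Function('t')(470, 323), C), -1))) = Add(Mul(Add(-196, Mul(28, -568)), Pow(-275075, -1)), Mul(-14268, Pow(Add(1, -124901), -1))) = Add(Mul(Add(-196, -15904), Rational(-1, 275075)), Mul(-14268, Pow(-124900, -1))) = Add(Mul(-16100, Rational(-1, 275075)), Mul(-14268, Rational(-1, 124900))) = Add(Rational(644, 11003), Rational(3567, 31225)) = Rational(59356601, 343568675)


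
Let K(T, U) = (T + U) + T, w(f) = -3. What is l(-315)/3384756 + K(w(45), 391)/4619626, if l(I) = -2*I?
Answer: 5320070/19742811643 ≈ 0.00026947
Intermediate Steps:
K(T, U) = U + 2*T
l(-315)/3384756 + K(w(45), 391)/4619626 = -2*(-315)/3384756 + (391 + 2*(-3))/4619626 = 630*(1/3384756) + (391 - 6)*(1/4619626) = 35/188042 + 385*(1/4619626) = 35/188042 + 35/419966 = 5320070/19742811643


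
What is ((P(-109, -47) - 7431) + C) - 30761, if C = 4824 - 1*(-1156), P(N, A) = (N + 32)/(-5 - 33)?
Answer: -1223979/38 ≈ -32210.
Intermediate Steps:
P(N, A) = -16/19 - N/38 (P(N, A) = (32 + N)/(-38) = (32 + N)*(-1/38) = -16/19 - N/38)
C = 5980 (C = 4824 + 1156 = 5980)
((P(-109, -47) - 7431) + C) - 30761 = (((-16/19 - 1/38*(-109)) - 7431) + 5980) - 30761 = (((-16/19 + 109/38) - 7431) + 5980) - 30761 = ((77/38 - 7431) + 5980) - 30761 = (-282301/38 + 5980) - 30761 = -55061/38 - 30761 = -1223979/38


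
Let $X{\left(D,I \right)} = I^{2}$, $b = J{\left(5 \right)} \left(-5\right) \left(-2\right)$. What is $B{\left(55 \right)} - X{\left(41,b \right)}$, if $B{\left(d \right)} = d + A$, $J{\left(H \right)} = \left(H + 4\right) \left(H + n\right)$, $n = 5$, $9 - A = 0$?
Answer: $-809936$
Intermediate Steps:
$A = 9$ ($A = 9 - 0 = 9 + 0 = 9$)
$J{\left(H \right)} = \left(4 + H\right) \left(5 + H\right)$ ($J{\left(H \right)} = \left(H + 4\right) \left(H + 5\right) = \left(4 + H\right) \left(5 + H\right)$)
$b = 900$ ($b = \left(20 + 5^{2} + 9 \cdot 5\right) \left(-5\right) \left(-2\right) = \left(20 + 25 + 45\right) \left(-5\right) \left(-2\right) = 90 \left(-5\right) \left(-2\right) = \left(-450\right) \left(-2\right) = 900$)
$B{\left(d \right)} = 9 + d$ ($B{\left(d \right)} = d + 9 = 9 + d$)
$B{\left(55 \right)} - X{\left(41,b \right)} = \left(9 + 55\right) - 900^{2} = 64 - 810000 = -809936$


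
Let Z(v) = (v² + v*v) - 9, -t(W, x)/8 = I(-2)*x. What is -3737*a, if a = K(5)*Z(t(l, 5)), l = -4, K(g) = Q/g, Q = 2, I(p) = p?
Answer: -95599934/5 ≈ -1.9120e+7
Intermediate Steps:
K(g) = 2/g
t(W, x) = 16*x (t(W, x) = -(-16)*x = 16*x)
Z(v) = -9 + 2*v² (Z(v) = (v² + v²) - 9 = 2*v² - 9 = -9 + 2*v²)
a = 25582/5 (a = (2/5)*(-9 + 2*(16*5)²) = (2*(⅕))*(-9 + 2*80²) = 2*(-9 + 2*6400)/5 = 2*(-9 + 12800)/5 = (⅖)*12791 = 25582/5 ≈ 5116.4)
-3737*a = -3737*25582/5 = -95599934/5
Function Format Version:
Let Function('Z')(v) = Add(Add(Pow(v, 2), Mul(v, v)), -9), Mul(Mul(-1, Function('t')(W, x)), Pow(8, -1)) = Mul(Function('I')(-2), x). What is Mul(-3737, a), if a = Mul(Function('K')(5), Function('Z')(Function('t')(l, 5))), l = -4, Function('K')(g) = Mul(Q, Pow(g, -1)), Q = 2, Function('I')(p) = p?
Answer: Rational(-95599934, 5) ≈ -1.9120e+7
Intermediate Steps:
Function('K')(g) = Mul(2, Pow(g, -1))
Function('t')(W, x) = Mul(16, x) (Function('t')(W, x) = Mul(-8, Mul(-2, x)) = Mul(16, x))
Function('Z')(v) = Add(-9, Mul(2, Pow(v, 2))) (Function('Z')(v) = Add(Add(Pow(v, 2), Pow(v, 2)), -9) = Add(Mul(2, Pow(v, 2)), -9) = Add(-9, Mul(2, Pow(v, 2))))
a = Rational(25582, 5) (a = Mul(Mul(2, Pow(5, -1)), Add(-9, Mul(2, Pow(Mul(16, 5), 2)))) = Mul(Mul(2, Rational(1, 5)), Add(-9, Mul(2, Pow(80, 2)))) = Mul(Rational(2, 5), Add(-9, Mul(2, 6400))) = Mul(Rational(2, 5), Add(-9, 12800)) = Mul(Rational(2, 5), 12791) = Rational(25582, 5) ≈ 5116.4)
Mul(-3737, a) = Mul(-3737, Rational(25582, 5)) = Rational(-95599934, 5)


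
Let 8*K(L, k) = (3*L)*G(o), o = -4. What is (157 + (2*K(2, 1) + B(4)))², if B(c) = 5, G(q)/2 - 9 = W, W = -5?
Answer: 30276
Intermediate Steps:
G(q) = 8 (G(q) = 18 + 2*(-5) = 18 - 10 = 8)
K(L, k) = 3*L (K(L, k) = ((3*L)*8)/8 = (24*L)/8 = 3*L)
(157 + (2*K(2, 1) + B(4)))² = (157 + (2*(3*2) + 5))² = (157 + (2*6 + 5))² = (157 + (12 + 5))² = (157 + 17)² = 174² = 30276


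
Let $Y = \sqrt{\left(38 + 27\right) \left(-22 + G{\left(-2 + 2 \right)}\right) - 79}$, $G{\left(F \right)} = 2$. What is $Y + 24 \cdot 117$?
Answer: $2808 + i \sqrt{1379} \approx 2808.0 + 37.135 i$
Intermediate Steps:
$Y = i \sqrt{1379}$ ($Y = \sqrt{\left(38 + 27\right) \left(-22 + 2\right) - 79} = \sqrt{65 \left(-20\right) - 79} = \sqrt{-1300 - 79} = \sqrt{-1379} = i \sqrt{1379} \approx 37.135 i$)
$Y + 24 \cdot 117 = i \sqrt{1379} + 24 \cdot 117 = i \sqrt{1379} + 2808 = 2808 + i \sqrt{1379}$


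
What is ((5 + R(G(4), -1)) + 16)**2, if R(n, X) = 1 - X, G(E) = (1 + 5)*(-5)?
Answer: 529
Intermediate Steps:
G(E) = -30 (G(E) = 6*(-5) = -30)
((5 + R(G(4), -1)) + 16)**2 = ((5 + (1 - 1*(-1))) + 16)**2 = ((5 + (1 + 1)) + 16)**2 = ((5 + 2) + 16)**2 = (7 + 16)**2 = 23**2 = 529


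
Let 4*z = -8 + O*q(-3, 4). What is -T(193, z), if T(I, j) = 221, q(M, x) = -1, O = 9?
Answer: -221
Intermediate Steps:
z = -17/4 (z = (-8 + 9*(-1))/4 = (-8 - 9)/4 = (1/4)*(-17) = -17/4 ≈ -4.2500)
-T(193, z) = -1*221 = -221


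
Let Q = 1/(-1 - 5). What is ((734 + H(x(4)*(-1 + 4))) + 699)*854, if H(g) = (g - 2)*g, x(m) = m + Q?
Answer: 2634163/2 ≈ 1.3171e+6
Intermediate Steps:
Q = -⅙ (Q = 1/(-6) = -⅙ ≈ -0.16667)
x(m) = -⅙ + m (x(m) = m - ⅙ = -⅙ + m)
H(g) = g*(-2 + g) (H(g) = (-2 + g)*g = g*(-2 + g))
((734 + H(x(4)*(-1 + 4))) + 699)*854 = ((734 + ((-⅙ + 4)*(-1 + 4))*(-2 + (-⅙ + 4)*(-1 + 4))) + 699)*854 = ((734 + ((23/6)*3)*(-2 + (23/6)*3)) + 699)*854 = ((734 + 23*(-2 + 23/2)/2) + 699)*854 = ((734 + (23/2)*(19/2)) + 699)*854 = ((734 + 437/4) + 699)*854 = (3373/4 + 699)*854 = (6169/4)*854 = 2634163/2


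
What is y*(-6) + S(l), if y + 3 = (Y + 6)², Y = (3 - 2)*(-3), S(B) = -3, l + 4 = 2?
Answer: -39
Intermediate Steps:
l = -2 (l = -4 + 2 = -2)
Y = -3 (Y = 1*(-3) = -3)
y = 6 (y = -3 + (-3 + 6)² = -3 + 3² = -3 + 9 = 6)
y*(-6) + S(l) = 6*(-6) - 3 = -36 - 3 = -39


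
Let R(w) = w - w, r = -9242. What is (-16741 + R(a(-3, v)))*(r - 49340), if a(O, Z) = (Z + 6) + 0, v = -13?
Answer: 980721262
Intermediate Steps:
a(O, Z) = 6 + Z (a(O, Z) = (6 + Z) + 0 = 6 + Z)
R(w) = 0
(-16741 + R(a(-3, v)))*(r - 49340) = (-16741 + 0)*(-9242 - 49340) = -16741*(-58582) = 980721262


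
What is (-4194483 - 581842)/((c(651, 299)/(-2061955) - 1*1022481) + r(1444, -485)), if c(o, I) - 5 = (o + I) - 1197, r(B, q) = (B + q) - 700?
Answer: 9848567215375/2107775763768 ≈ 4.6725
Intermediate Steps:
r(B, q) = -700 + B + q
c(o, I) = -1192 + I + o (c(o, I) = 5 + ((o + I) - 1197) = 5 + ((I + o) - 1197) = 5 + (-1197 + I + o) = -1192 + I + o)
(-4194483 - 581842)/((c(651, 299)/(-2061955) - 1*1022481) + r(1444, -485)) = (-4194483 - 581842)/(((-1192 + 299 + 651)/(-2061955) - 1*1022481) + (-700 + 1444 - 485)) = -4776325/((-242*(-1/2061955) - 1022481) + 259) = -4776325/((242/2061955 - 1022481) + 259) = -4776325/(-2108309810113/2061955 + 259) = -4776325/(-2107775763768/2061955) = -4776325*(-2061955/2107775763768) = 9848567215375/2107775763768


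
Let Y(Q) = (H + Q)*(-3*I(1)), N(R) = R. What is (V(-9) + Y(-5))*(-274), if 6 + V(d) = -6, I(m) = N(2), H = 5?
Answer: 3288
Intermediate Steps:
I(m) = 2
V(d) = -12 (V(d) = -6 - 6 = -12)
Y(Q) = -30 - 6*Q (Y(Q) = (5 + Q)*(-3*2) = (5 + Q)*(-6) = -30 - 6*Q)
(V(-9) + Y(-5))*(-274) = (-12 + (-30 - 6*(-5)))*(-274) = (-12 + (-30 + 30))*(-274) = (-12 + 0)*(-274) = -12*(-274) = 3288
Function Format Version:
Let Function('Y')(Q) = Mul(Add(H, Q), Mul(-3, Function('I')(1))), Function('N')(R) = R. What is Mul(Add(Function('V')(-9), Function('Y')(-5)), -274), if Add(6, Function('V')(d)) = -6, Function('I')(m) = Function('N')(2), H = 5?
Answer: 3288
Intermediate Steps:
Function('I')(m) = 2
Function('V')(d) = -12 (Function('V')(d) = Add(-6, -6) = -12)
Function('Y')(Q) = Add(-30, Mul(-6, Q)) (Function('Y')(Q) = Mul(Add(5, Q), Mul(-3, 2)) = Mul(Add(5, Q), -6) = Add(-30, Mul(-6, Q)))
Mul(Add(Function('V')(-9), Function('Y')(-5)), -274) = Mul(Add(-12, Add(-30, Mul(-6, -5))), -274) = Mul(Add(-12, Add(-30, 30)), -274) = Mul(Add(-12, 0), -274) = Mul(-12, -274) = 3288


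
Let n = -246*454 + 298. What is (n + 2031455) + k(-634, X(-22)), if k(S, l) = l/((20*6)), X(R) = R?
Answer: 115204129/60 ≈ 1.9201e+6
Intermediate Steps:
k(S, l) = l/120
n = -111386 (n = -111684 + 298 = -111386)
(n + 2031455) + k(-634, X(-22)) = (-111386 + 2031455) + (1/120)*(-22) = 1920069 - 11/60 = 115204129/60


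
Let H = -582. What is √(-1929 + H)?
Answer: 9*I*√31 ≈ 50.11*I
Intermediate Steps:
√(-1929 + H) = √(-1929 - 582) = √(-2511) = 9*I*√31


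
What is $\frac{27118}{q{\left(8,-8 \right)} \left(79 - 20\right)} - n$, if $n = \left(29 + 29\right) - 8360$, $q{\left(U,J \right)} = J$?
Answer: $\frac{1945713}{236} \approx 8244.5$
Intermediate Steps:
$n = -8302$ ($n = 58 - 8360 = -8302$)
$\frac{27118}{q{\left(8,-8 \right)} \left(79 - 20\right)} - n = \frac{27118}{\left(-8\right) \left(79 - 20\right)} - -8302 = \frac{27118}{\left(-8\right) 59} + 8302 = \frac{27118}{-472} + 8302 = 27118 \left(- \frac{1}{472}\right) + 8302 = - \frac{13559}{236} + 8302 = \frac{1945713}{236}$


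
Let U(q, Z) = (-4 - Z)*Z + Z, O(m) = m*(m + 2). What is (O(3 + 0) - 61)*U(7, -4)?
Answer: 184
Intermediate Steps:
O(m) = m*(2 + m)
U(q, Z) = Z + Z*(-4 - Z) (U(q, Z) = Z*(-4 - Z) + Z = Z + Z*(-4 - Z))
(O(3 + 0) - 61)*U(7, -4) = ((3 + 0)*(2 + (3 + 0)) - 61)*(-1*(-4)*(3 - 4)) = (3*(2 + 3) - 61)*(-1*(-4)*(-1)) = (3*5 - 61)*(-4) = (15 - 61)*(-4) = -46*(-4) = 184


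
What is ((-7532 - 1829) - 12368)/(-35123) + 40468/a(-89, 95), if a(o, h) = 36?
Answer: 355534952/316107 ≈ 1124.7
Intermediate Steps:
((-7532 - 1829) - 12368)/(-35123) + 40468/a(-89, 95) = ((-7532 - 1829) - 12368)/(-35123) + 40468/36 = (-9361 - 12368)*(-1/35123) + 40468*(1/36) = -21729*(-1/35123) + 10117/9 = 21729/35123 + 10117/9 = 355534952/316107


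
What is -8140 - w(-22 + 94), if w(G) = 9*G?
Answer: -8788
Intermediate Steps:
-8140 - w(-22 + 94) = -8140 - 9*(-22 + 94) = -8140 - 9*72 = -8140 - 1*648 = -8140 - 648 = -8788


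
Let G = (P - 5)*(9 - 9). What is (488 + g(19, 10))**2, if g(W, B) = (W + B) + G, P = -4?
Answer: 267289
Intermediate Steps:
G = 0 (G = (-4 - 5)*(9 - 9) = -9*0 = 0)
g(W, B) = B + W (g(W, B) = (W + B) + 0 = (B + W) + 0 = B + W)
(488 + g(19, 10))**2 = (488 + (10 + 19))**2 = (488 + 29)**2 = 517**2 = 267289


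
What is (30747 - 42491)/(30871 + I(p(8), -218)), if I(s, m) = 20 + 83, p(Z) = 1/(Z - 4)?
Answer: -5872/15487 ≈ -0.37916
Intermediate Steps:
p(Z) = 1/(-4 + Z)
I(s, m) = 103
(30747 - 42491)/(30871 + I(p(8), -218)) = (30747 - 42491)/(30871 + 103) = -11744/30974 = -11744*1/30974 = -5872/15487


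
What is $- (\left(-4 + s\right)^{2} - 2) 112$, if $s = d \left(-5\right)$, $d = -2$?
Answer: $-3808$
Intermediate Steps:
$s = 10$ ($s = \left(-2\right) \left(-5\right) = 10$)
$- (\left(-4 + s\right)^{2} - 2) 112 = - (\left(-4 + 10\right)^{2} - 2) 112 = - (6^{2} - 2) 112 = - (36 - 2) 112 = \left(-1\right) 34 \cdot 112 = \left(-34\right) 112 = -3808$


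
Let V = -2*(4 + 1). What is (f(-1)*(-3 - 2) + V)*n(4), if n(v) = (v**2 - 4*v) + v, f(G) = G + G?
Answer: 0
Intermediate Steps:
f(G) = 2*G
n(v) = v**2 - 3*v
V = -10 (V = -2*5 = -10)
(f(-1)*(-3 - 2) + V)*n(4) = ((2*(-1))*(-3 - 2) - 10)*(4*(-3 + 4)) = (-2*(-5) - 10)*(4*1) = (10 - 10)*4 = 0*4 = 0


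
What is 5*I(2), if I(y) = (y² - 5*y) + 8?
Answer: 10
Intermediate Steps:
I(y) = 8 + y² - 5*y
5*I(2) = 5*(8 + 2² - 5*2) = 5*(8 + 4 - 10) = 5*2 = 10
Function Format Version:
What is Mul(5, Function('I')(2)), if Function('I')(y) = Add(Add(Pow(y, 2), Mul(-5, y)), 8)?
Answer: 10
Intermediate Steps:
Function('I')(y) = Add(8, Pow(y, 2), Mul(-5, y))
Mul(5, Function('I')(2)) = Mul(5, Add(8, Pow(2, 2), Mul(-5, 2))) = Mul(5, Add(8, 4, -10)) = Mul(5, 2) = 10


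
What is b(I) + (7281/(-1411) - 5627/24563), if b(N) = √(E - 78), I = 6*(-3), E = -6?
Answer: -186782900/34658393 + 2*I*√21 ≈ -5.3893 + 9.1651*I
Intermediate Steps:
I = -18
b(N) = 2*I*√21 (b(N) = √(-6 - 78) = √(-84) = 2*I*√21)
b(I) + (7281/(-1411) - 5627/24563) = 2*I*√21 + (7281/(-1411) - 5627/24563) = 2*I*√21 + (7281*(-1/1411) - 5627*1/24563) = 2*I*√21 + (-7281/1411 - 5627/24563) = 2*I*√21 - 186782900/34658393 = -186782900/34658393 + 2*I*√21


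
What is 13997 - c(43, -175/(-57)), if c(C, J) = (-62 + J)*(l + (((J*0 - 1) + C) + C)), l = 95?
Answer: 467483/19 ≈ 24604.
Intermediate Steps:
c(C, J) = (-62 + J)*(94 + 2*C) (c(C, J) = (-62 + J)*(95 + (((J*0 - 1) + C) + C)) = (-62 + J)*(95 + (((0 - 1) + C) + C)) = (-62 + J)*(95 + ((-1 + C) + C)) = (-62 + J)*(95 + (-1 + 2*C)) = (-62 + J)*(94 + 2*C))
13997 - c(43, -175/(-57)) = 13997 - (-5828 - 124*43 + 94*(-175/(-57)) + 2*43*(-175/(-57))) = 13997 - (-5828 - 5332 + 94*(-175*(-1/57)) + 2*43*(-175*(-1/57))) = 13997 - (-5828 - 5332 + 94*(175/57) + 2*43*(175/57)) = 13997 - (-5828 - 5332 + 16450/57 + 15050/57) = 13997 - 1*(-201540/19) = 13997 + 201540/19 = 467483/19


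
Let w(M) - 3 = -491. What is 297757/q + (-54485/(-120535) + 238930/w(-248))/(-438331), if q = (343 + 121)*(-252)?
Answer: -191843374878025025/75369166156057536 ≈ -2.5454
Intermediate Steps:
w(M) = -488 (w(M) = 3 - 491 = -488)
q = -116928 (q = 464*(-252) = -116928)
297757/q + (-54485/(-120535) + 238930/w(-248))/(-438331) = 297757/(-116928) + (-54485/(-120535) + 238930/(-488))/(-438331) = 297757*(-1/116928) + (-54485*(-1/120535) + 238930*(-1/488))*(-1/438331) = -297757/116928 + (10897/24107 - 119465/244)*(-1/438331) = -297757/116928 - 2877283887/5882108*(-1/438331) = -297757/116928 + 2877283887/2578310281748 = -191843374878025025/75369166156057536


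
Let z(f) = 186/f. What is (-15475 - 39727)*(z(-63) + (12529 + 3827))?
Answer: -2708162804/3 ≈ -9.0272e+8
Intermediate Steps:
(-15475 - 39727)*(z(-63) + (12529 + 3827)) = (-15475 - 39727)*(186/(-63) + (12529 + 3827)) = -55202*(186*(-1/63) + 16356) = -55202*(-62/21 + 16356) = -55202*343414/21 = -2708162804/3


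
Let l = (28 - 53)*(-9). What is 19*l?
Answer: 4275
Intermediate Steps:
l = 225 (l = -25*(-9) = 225)
19*l = 19*225 = 4275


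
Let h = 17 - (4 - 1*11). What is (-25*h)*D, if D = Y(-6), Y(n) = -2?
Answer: 1200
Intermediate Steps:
h = 24 (h = 17 - (4 - 11) = 17 - 1*(-7) = 17 + 7 = 24)
D = -2
(-25*h)*D = -25*24*(-2) = -600*(-2) = 1200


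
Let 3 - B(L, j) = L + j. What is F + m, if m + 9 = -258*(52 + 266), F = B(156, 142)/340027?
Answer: -27900235726/340027 ≈ -82053.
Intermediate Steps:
B(L, j) = 3 - L - j (B(L, j) = 3 - (L + j) = 3 + (-L - j) = 3 - L - j)
F = -295/340027 (F = (3 - 1*156 - 1*142)/340027 = (3 - 156 - 142)*(1/340027) = -295*1/340027 = -295/340027 ≈ -0.00086758)
m = -82053 (m = -9 - 258*(52 + 266) = -9 - 258*318 = -9 - 82044 = -82053)
F + m = -295/340027 - 82053 = -27900235726/340027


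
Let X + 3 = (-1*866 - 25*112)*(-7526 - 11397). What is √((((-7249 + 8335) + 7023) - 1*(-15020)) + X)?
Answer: 2*√17348711 ≈ 8330.4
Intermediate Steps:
X = 69371715 (X = -3 + (-1*866 - 25*112)*(-7526 - 11397) = -3 + (-866 - 2800)*(-18923) = -3 - 3666*(-18923) = -3 + 69371718 = 69371715)
√((((-7249 + 8335) + 7023) - 1*(-15020)) + X) = √((((-7249 + 8335) + 7023) - 1*(-15020)) + 69371715) = √(((1086 + 7023) + 15020) + 69371715) = √((8109 + 15020) + 69371715) = √(23129 + 69371715) = √69394844 = 2*√17348711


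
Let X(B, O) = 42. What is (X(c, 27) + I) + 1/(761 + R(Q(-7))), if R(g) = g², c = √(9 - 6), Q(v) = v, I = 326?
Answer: 298081/810 ≈ 368.00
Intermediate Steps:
c = √3 ≈ 1.7320
(X(c, 27) + I) + 1/(761 + R(Q(-7))) = (42 + 326) + 1/(761 + (-7)²) = 368 + 1/(761 + 49) = 368 + 1/810 = 298081/810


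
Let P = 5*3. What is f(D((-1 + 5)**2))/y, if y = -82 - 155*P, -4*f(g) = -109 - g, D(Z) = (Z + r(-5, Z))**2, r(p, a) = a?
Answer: -1133/9628 ≈ -0.11768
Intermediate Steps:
D(Z) = 4*Z**2 (D(Z) = (Z + Z)**2 = (2*Z)**2 = 4*Z**2)
f(g) = 109/4 + g/4 (f(g) = -(-109 - g)/4 = 109/4 + g/4)
P = 15
y = -2407 (y = -82 - 155*15 = -82 - 2325 = -2407)
f(D((-1 + 5)**2))/y = (109/4 + (4*((-1 + 5)**2)**2)/4)/(-2407) = (109/4 + (4*(4**2)**2)/4)*(-1/2407) = (109/4 + (4*16**2)/4)*(-1/2407) = (109/4 + (4*256)/4)*(-1/2407) = (109/4 + (1/4)*1024)*(-1/2407) = (109/4 + 256)*(-1/2407) = (1133/4)*(-1/2407) = -1133/9628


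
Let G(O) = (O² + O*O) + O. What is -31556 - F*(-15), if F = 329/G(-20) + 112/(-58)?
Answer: -47620587/1508 ≈ -31579.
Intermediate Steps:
G(O) = O + 2*O² (G(O) = (O² + O²) + O = 2*O² + O = O + 2*O²)
F = -34139/22620 (F = 329/((-20*(1 + 2*(-20)))) + 112/(-58) = 329/((-20*(1 - 40))) + 112*(-1/58) = 329/((-20*(-39))) - 56/29 = 329/780 - 56/29 = -34139/22620 ≈ -1.5092)
-31556 - F*(-15) = -31556 - (-34139)*(-15)/22620 = -31556 - 1*34139/1508 = -31556 - 34139/1508 = -47620587/1508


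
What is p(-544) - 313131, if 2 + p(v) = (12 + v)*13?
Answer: -320049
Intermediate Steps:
p(v) = 154 + 13*v (p(v) = -2 + (12 + v)*13 = -2 + (156 + 13*v) = 154 + 13*v)
p(-544) - 313131 = (154 + 13*(-544)) - 313131 = (154 - 7072) - 313131 = -6918 - 313131 = -320049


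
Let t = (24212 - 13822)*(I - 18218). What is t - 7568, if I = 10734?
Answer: -77766328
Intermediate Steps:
t = -77758760 (t = (24212 - 13822)*(10734 - 18218) = 10390*(-7484) = -77758760)
t - 7568 = -77758760 - 7568 = -77766328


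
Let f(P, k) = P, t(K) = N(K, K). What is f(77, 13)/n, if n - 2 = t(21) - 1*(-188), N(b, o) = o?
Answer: 77/211 ≈ 0.36493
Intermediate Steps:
t(K) = K
n = 211 (n = 2 + (21 - 1*(-188)) = 2 + (21 + 188) = 2 + 209 = 211)
f(77, 13)/n = 77/211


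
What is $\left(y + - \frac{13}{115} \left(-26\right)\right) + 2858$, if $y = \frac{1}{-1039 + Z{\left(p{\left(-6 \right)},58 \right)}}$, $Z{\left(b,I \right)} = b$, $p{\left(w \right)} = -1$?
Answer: $\frac{68433641}{23920} \approx 2860.9$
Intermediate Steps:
$y = - \frac{1}{1040}$ ($y = \frac{1}{-1039 - 1} = \frac{1}{-1040} = - \frac{1}{1040} \approx -0.00096154$)
$\left(y + - \frac{13}{115} \left(-26\right)\right) + 2858 = \left(- \frac{1}{1040} + - \frac{13}{115} \left(-26\right)\right) + 2858 = \left(- \frac{1}{1040} + \left(-13\right) \frac{1}{115} \left(-26\right)\right) + 2858 = \left(- \frac{1}{1040} - - \frac{338}{115}\right) + 2858 = \left(- \frac{1}{1040} + \frac{338}{115}\right) + 2858 = \frac{70281}{23920} + 2858 = \frac{68433641}{23920}$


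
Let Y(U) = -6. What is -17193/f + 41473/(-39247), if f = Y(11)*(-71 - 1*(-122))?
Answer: 220694311/4003194 ≈ 55.130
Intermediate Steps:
f = -306 (f = -6*(-71 - 1*(-122)) = -6*(-71 + 122) = -6*51 = -306)
-17193/f + 41473/(-39247) = -17193/(-306) + 41473/(-39247) = -17193*(-1/306) + 41473*(-1/39247) = 5731/102 - 41473/39247 = 220694311/4003194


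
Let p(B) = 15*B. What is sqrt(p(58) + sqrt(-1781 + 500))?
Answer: sqrt(870 + I*sqrt(1281)) ≈ 29.502 + 0.60659*I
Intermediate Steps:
sqrt(p(58) + sqrt(-1781 + 500)) = sqrt(15*58 + sqrt(-1781 + 500)) = sqrt(870 + sqrt(-1281)) = sqrt(870 + I*sqrt(1281))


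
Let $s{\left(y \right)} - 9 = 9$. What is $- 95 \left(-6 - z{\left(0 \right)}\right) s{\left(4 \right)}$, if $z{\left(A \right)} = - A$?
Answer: $10260$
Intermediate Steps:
$s{\left(y \right)} = 18$ ($s{\left(y \right)} = 9 + 9 = 18$)
$- 95 \left(-6 - z{\left(0 \right)}\right) s{\left(4 \right)} = - 95 \left(-6 - \left(-1\right) 0\right) 18 = - 95 \left(-6 - 0\right) 18 = - 95 \left(-6 + 0\right) 18 = \left(-95\right) \left(-6\right) 18 = 570 \cdot 18 = 10260$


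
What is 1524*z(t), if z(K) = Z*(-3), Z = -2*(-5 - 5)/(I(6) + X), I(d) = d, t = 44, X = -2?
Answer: -22860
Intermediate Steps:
Z = 5 (Z = -2*(-5 - 5)/(6 - 2) = -(-20)/4 = -2*(-5/2) = 5)
z(K) = -15 (z(K) = 5*(-3) = -15)
1524*z(t) = 1524*(-15) = -22860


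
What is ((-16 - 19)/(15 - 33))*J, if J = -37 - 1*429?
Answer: -8155/9 ≈ -906.11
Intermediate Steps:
J = -466 (J = -37 - 429 = -466)
((-16 - 19)/(15 - 33))*J = ((-16 - 19)/(15 - 33))*(-466) = -35/(-18)*(-466) = -35*(-1/18)*(-466) = (35/18)*(-466) = -8155/9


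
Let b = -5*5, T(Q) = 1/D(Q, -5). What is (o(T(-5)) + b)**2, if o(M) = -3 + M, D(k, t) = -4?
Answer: 12769/16 ≈ 798.06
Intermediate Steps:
T(Q) = -1/4 (T(Q) = 1/(-4) = -1/4)
b = -25
(o(T(-5)) + b)**2 = ((-3 - 1/4) - 25)**2 = (-13/4 - 25)**2 = (-113/4)**2 = 12769/16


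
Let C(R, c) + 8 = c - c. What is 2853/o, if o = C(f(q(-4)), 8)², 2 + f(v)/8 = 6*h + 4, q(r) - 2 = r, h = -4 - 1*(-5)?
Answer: 2853/64 ≈ 44.578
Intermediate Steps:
h = 1 (h = -4 + 5 = 1)
q(r) = 2 + r
f(v) = 64 (f(v) = -16 + 8*(6*1 + 4) = -16 + 8*(6 + 4) = -16 + 8*10 = -16 + 80 = 64)
C(R, c) = -8 (C(R, c) = -8 + (c - c) = -8 + 0 = -8)
o = 64 (o = (-8)² = 64)
2853/o = 2853/64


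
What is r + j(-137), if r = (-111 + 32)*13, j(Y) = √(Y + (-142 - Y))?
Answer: -1027 + I*√142 ≈ -1027.0 + 11.916*I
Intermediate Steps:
j(Y) = I*√142 (j(Y) = √(-142) = I*√142)
r = -1027 (r = -79*13 = -1027)
r + j(-137) = -1027 + I*√142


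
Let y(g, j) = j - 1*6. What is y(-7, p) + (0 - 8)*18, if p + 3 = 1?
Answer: -152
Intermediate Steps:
p = -2 (p = -3 + 1 = -2)
y(g, j) = -6 + j (y(g, j) = j - 6 = -6 + j)
y(-7, p) + (0 - 8)*18 = (-6 - 2) + (0 - 8)*18 = -8 - 8*18 = -8 - 144 = -152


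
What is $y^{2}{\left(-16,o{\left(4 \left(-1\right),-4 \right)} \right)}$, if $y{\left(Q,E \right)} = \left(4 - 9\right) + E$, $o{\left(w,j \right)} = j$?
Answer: $81$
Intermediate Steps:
$y{\left(Q,E \right)} = -5 + E$
$y^{2}{\left(-16,o{\left(4 \left(-1\right),-4 \right)} \right)} = \left(-5 - 4\right)^{2} = \left(-9\right)^{2} = 81$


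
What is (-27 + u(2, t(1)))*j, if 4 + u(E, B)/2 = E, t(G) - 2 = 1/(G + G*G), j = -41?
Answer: 1271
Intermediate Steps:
t(G) = 2 + 1/(G + G²) (t(G) = 2 + 1/(G + G*G) = 2 + 1/(G + G²))
u(E, B) = -8 + 2*E
(-27 + u(2, t(1)))*j = (-27 + (-8 + 2*2))*(-41) = (-27 + (-8 + 4))*(-41) = (-27 - 4)*(-41) = -31*(-41) = 1271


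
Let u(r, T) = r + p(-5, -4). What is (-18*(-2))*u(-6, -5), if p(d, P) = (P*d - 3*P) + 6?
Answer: 1152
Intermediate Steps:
p(d, P) = 6 - 3*P + P*d (p(d, P) = (-3*P + P*d) + 6 = 6 - 3*P + P*d)
u(r, T) = 38 + r (u(r, T) = r + (6 - 3*(-4) - 4*(-5)) = r + (6 + 12 + 20) = r + 38 = 38 + r)
(-18*(-2))*u(-6, -5) = (-18*(-2))*(38 - 6) = 36*32 = 1152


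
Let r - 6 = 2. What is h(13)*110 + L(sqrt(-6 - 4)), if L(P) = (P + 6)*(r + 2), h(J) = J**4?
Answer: 3141770 + 10*I*sqrt(10) ≈ 3.1418e+6 + 31.623*I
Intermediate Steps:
r = 8 (r = 6 + 2 = 8)
L(P) = 60 + 10*P (L(P) = (P + 6)*(8 + 2) = (6 + P)*10 = 60 + 10*P)
h(13)*110 + L(sqrt(-6 - 4)) = 13**4*110 + (60 + 10*sqrt(-6 - 4)) = 28561*110 + (60 + 10*sqrt(-10)) = 3141710 + (60 + 10*(I*sqrt(10))) = 3141710 + (60 + 10*I*sqrt(10)) = 3141770 + 10*I*sqrt(10)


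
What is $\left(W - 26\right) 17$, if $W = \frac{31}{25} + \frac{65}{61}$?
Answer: $- \frac{614278}{1525} \approx -402.81$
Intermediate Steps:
$W = \frac{3516}{1525}$ ($W = 31 \cdot \frac{1}{25} + 65 \cdot \frac{1}{61} = \frac{31}{25} + \frac{65}{61} = \frac{3516}{1525} \approx 2.3056$)
$\left(W - 26\right) 17 = \left(\frac{3516}{1525} - 26\right) 17 = \left(- \frac{36134}{1525}\right) 17 = - \frac{614278}{1525}$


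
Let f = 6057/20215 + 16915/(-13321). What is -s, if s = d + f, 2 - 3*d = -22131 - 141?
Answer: -5997248395826/807852045 ≈ -7423.7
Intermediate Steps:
f = -261251428/269284015 (f = 6057*(1/20215) + 16915*(-1/13321) = 6057/20215 - 16915/13321 = -261251428/269284015 ≈ -0.97017)
d = 22274/3 (d = ⅔ - (-22131 - 141)/3 = ⅔ - ⅓*(-22272) = ⅔ + 7424 = 22274/3 ≈ 7424.7)
s = 5997248395826/807852045 (s = 22274/3 - 261251428/269284015 = 5997248395826/807852045 ≈ 7423.7)
-s = -1*5997248395826/807852045 = -5997248395826/807852045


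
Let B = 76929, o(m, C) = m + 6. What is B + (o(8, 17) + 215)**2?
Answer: 129370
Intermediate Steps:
o(m, C) = 6 + m
B + (o(8, 17) + 215)**2 = 76929 + ((6 + 8) + 215)**2 = 76929 + (14 + 215)**2 = 76929 + 229**2 = 76929 + 52441 = 129370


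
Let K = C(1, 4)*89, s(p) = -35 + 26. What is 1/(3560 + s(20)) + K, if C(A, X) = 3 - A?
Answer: 632079/3551 ≈ 178.00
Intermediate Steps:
s(p) = -9
K = 178 (K = (3 - 1*1)*89 = (3 - 1)*89 = 2*89 = 178)
1/(3560 + s(20)) + K = 1/(3560 - 9) + 178 = 1/3551 + 178 = 632079/3551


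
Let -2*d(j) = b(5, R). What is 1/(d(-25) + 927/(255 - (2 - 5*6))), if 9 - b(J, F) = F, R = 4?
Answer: 566/439 ≈ 1.2893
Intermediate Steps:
b(J, F) = 9 - F
d(j) = -5/2 (d(j) = -(9 - 1*4)/2 = -(9 - 4)/2 = -½*5 = -5/2)
1/(d(-25) + 927/(255 - (2 - 5*6))) = 1/(-5/2 + 927/(255 - (2 - 5*6))) = 1/(-5/2 + 927/(255 - (2 - 30))) = 1/(-5/2 + 927/(255 - 1*(-28))) = 1/(-5/2 + 927/(255 + 28)) = 1/(-5/2 + 927/283) = 1/(439/566) = 566/439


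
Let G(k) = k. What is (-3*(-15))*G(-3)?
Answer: -135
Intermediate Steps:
(-3*(-15))*G(-3) = -3*(-15)*(-3) = 45*(-3) = -135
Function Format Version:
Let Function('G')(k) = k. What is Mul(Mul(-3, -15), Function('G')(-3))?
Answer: -135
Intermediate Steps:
Mul(Mul(-3, -15), Function('G')(-3)) = Mul(Mul(-3, -15), -3) = Mul(45, -3) = -135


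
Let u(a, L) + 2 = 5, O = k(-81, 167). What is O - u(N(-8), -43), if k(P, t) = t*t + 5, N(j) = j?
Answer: 27891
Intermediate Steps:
k(P, t) = 5 + t**2 (k(P, t) = t**2 + 5 = 5 + t**2)
O = 27894 (O = 5 + 167**2 = 5 + 27889 = 27894)
u(a, L) = 3 (u(a, L) = -2 + 5 = 3)
O - u(N(-8), -43) = 27894 - 1*3 = 27894 - 3 = 27891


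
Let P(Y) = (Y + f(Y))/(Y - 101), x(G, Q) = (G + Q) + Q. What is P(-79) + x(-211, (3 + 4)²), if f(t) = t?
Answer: -10091/90 ≈ -112.12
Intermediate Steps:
x(G, Q) = G + 2*Q
P(Y) = 2*Y/(-101 + Y) (P(Y) = (Y + Y)/(Y - 101) = (2*Y)/(-101 + Y) = 2*Y/(-101 + Y))
P(-79) + x(-211, (3 + 4)²) = 2*(-79)/(-101 - 79) + (-211 + 2*(3 + 4)²) = 2*(-79)/(-180) + (-211 + 2*7²) = 2*(-79)*(-1/180) + (-211 + 2*49) = 79/90 + (-211 + 98) = 79/90 - 113 = -10091/90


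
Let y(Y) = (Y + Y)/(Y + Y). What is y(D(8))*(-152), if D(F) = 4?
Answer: -152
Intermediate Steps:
y(Y) = 1 (y(Y) = (2*Y)/((2*Y)) = (2*Y)*(1/(2*Y)) = 1)
y(D(8))*(-152) = 1*(-152) = -152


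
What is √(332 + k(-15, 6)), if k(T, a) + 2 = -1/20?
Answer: √32995/10 ≈ 18.165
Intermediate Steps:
k(T, a) = -41/20 (k(T, a) = -2 - 1/20 = -41/20)
√(332 + k(-15, 6)) = √(332 - 41/20) = √(6599/20) = √32995/10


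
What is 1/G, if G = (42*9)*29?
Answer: 1/10962 ≈ 9.1224e-5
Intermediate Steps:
G = 10962 (G = 378*29 = 10962)
1/G = 1/10962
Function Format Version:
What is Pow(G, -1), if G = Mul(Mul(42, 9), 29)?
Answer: Rational(1, 10962) ≈ 9.1224e-5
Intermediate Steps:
G = 10962 (G = Mul(378, 29) = 10962)
Pow(G, -1) = Pow(10962, -1) = Rational(1, 10962)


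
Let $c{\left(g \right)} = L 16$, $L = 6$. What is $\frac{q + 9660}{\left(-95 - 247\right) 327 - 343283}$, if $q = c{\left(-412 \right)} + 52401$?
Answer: $- \frac{62157}{455117} \approx -0.13657$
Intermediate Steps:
$c{\left(g \right)} = 96$ ($c{\left(g \right)} = 6 \cdot 16 = 96$)
$q = 52497$ ($q = 96 + 52401 = 52497$)
$\frac{q + 9660}{\left(-95 - 247\right) 327 - 343283} = \frac{52497 + 9660}{\left(-95 - 247\right) 327 - 343283} = \frac{62157}{\left(-342\right) 327 - 343283} = \frac{62157}{-111834 - 343283} = \frac{62157}{-455117} = 62157 \left(- \frac{1}{455117}\right) = - \frac{62157}{455117}$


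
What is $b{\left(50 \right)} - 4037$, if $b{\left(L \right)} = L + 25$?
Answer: $-3962$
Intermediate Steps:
$b{\left(L \right)} = 25 + L$
$b{\left(50 \right)} - 4037 = \left(25 + 50\right) - 4037 = 75 - 4037 = -3962$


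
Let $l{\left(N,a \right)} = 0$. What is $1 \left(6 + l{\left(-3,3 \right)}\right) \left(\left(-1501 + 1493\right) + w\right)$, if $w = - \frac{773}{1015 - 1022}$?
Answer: $\frac{4302}{7} \approx 614.57$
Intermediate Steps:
$w = \frac{773}{7}$ ($w = - \frac{773}{1015 - 1022} = - \frac{773}{-7} = \left(-773\right) \left(- \frac{1}{7}\right) = \frac{773}{7} \approx 110.43$)
$1 \left(6 + l{\left(-3,3 \right)}\right) \left(\left(-1501 + 1493\right) + w\right) = 1 \left(6 + 0\right) \left(\left(-1501 + 1493\right) + \frac{773}{7}\right) = 1 \cdot 6 \left(-8 + \frac{773}{7}\right) = 6 \cdot \frac{717}{7} = \frac{4302}{7}$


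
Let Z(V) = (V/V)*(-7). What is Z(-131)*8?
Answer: -56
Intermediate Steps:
Z(V) = -7 (Z(V) = 1*(-7) = -7)
Z(-131)*8 = -7*8 = -56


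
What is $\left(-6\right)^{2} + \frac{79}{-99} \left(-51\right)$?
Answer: $\frac{2531}{33} \approx 76.697$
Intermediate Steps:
$\left(-6\right)^{2} + \frac{79}{-99} \left(-51\right) = 36 + 79 \left(- \frac{1}{99}\right) \left(-51\right) = 36 - - \frac{1343}{33} = 36 + \frac{1343}{33} = \frac{2531}{33}$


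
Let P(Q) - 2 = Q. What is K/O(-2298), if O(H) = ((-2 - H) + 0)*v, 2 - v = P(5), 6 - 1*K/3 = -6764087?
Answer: -2898897/1640 ≈ -1767.6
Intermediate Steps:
P(Q) = 2 + Q
K = 20292279 (K = 18 - 3*(-6764087) = 18 + 20292261 = 20292279)
v = -5 (v = 2 - (2 + 5) = 2 - 1*7 = 2 - 7 = -5)
O(H) = 10 + 5*H (O(H) = ((-2 - H) + 0)*(-5) = (-2 - H)*(-5) = 10 + 5*H)
K/O(-2298) = 20292279/(10 + 5*(-2298)) = 20292279/(10 - 11490) = 20292279/(-11480) = 20292279*(-1/11480) = -2898897/1640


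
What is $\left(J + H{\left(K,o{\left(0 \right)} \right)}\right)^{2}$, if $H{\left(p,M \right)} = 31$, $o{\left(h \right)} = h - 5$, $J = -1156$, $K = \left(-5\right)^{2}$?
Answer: $1265625$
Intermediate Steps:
$K = 25$
$o{\left(h \right)} = -5 + h$
$\left(J + H{\left(K,o{\left(0 \right)} \right)}\right)^{2} = \left(-1156 + 31\right)^{2} = \left(-1125\right)^{2} = 1265625$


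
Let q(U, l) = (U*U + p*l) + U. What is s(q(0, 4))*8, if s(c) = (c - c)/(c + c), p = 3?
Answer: 0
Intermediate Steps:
q(U, l) = U + U**2 + 3*l (q(U, l) = (U*U + 3*l) + U = (U**2 + 3*l) + U = U + U**2 + 3*l)
s(c) = 0 (s(c) = 0/((2*c)) = 0*(1/(2*c)) = 0)
s(q(0, 4))*8 = 0*8 = 0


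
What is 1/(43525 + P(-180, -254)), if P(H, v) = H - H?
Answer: 1/43525 ≈ 2.2975e-5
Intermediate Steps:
P(H, v) = 0
1/(43525 + P(-180, -254)) = 1/(43525 + 0) = 1/43525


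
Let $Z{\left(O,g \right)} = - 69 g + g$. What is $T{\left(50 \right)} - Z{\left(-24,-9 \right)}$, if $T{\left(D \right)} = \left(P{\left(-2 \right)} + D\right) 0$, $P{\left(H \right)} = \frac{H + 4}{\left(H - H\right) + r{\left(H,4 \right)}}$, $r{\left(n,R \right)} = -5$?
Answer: $-612$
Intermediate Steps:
$P{\left(H \right)} = - \frac{4}{5} - \frac{H}{5}$ ($P{\left(H \right)} = \frac{H + 4}{\left(H - H\right) - 5} = \frac{4 + H}{0 - 5} = \frac{4 + H}{-5} = \left(4 + H\right) \left(- \frac{1}{5}\right) = - \frac{4}{5} - \frac{H}{5}$)
$Z{\left(O,g \right)} = - 68 g$
$T{\left(D \right)} = 0$ ($T{\left(D \right)} = \left(\left(- \frac{4}{5} - - \frac{2}{5}\right) + D\right) 0 = \left(\left(- \frac{4}{5} + \frac{2}{5}\right) + D\right) 0 = \left(- \frac{2}{5} + D\right) 0 = 0$)
$T{\left(50 \right)} - Z{\left(-24,-9 \right)} = 0 - \left(-68\right) \left(-9\right) = 0 - 612 = -612$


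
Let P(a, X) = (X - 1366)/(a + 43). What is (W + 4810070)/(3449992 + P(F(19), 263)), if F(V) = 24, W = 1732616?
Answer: 438359962/231148361 ≈ 1.8964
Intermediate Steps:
P(a, X) = (-1366 + X)/(43 + a)
(W + 4810070)/(3449992 + P(F(19), 263)) = (1732616 + 4810070)/(3449992 + (-1366 + 263)/(43 + 24)) = 6542686/(3449992 - 1103/67) = 6542686/(231148361/67) = 6542686*(67/231148361) = 438359962/231148361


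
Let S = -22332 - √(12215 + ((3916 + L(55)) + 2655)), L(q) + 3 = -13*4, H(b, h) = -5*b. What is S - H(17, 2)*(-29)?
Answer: -24797 - √18731 ≈ -24934.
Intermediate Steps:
L(q) = -55 (L(q) = -3 - 13*4 = -3 - 52 = -55)
S = -22332 - √18731 (S = -22332 - √(12215 + ((3916 - 55) + 2655)) = -22332 - √(12215 + (3861 + 2655)) = -22332 - √(12215 + 6516) = -22332 - √18731 ≈ -22469.)
S - H(17, 2)*(-29) = (-22332 - √18731) - (-5*17)*(-29) = (-22332 - √18731) - (-85)*(-29) = (-22332 - √18731) - 1*2465 = (-22332 - √18731) - 2465 = -24797 - √18731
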